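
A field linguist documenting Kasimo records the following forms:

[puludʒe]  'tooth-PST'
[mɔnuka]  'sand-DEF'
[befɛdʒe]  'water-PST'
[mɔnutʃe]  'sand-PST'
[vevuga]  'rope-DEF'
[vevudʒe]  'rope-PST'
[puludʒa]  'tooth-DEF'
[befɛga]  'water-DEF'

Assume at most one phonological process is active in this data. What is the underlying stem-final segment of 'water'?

/g/

The stem for 'water' ends in [g] in [befɛga] but [dʒ] in [befɛdʒe].
But 'tooth' keeps [dʒ] in both environments ([puludʒa], [puludʒe]), so there is no rule changing /dʒ/ to [g] before the DEF suffix.
So /g/ is underlying, and a rule of palatalization before a front vowel — /k/ and /g/ become palato-alveolar [tʃ] and [dʒ] before a front vowel — gives [dʒ].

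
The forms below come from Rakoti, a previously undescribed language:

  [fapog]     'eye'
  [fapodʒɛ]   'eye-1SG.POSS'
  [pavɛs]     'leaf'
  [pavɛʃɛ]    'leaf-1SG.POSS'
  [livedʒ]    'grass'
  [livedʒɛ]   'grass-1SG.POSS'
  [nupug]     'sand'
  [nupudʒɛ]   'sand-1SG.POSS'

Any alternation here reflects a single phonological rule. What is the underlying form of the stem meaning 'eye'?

/fapog/

The stem for 'eye' ends in [g] in [fapog] but [dʒ] in [fapodʒɛ].
The stem 'grass' ([livedʒ], [livedʒɛ]) shows [dʒ] unchanged in both environments, so [dʒ] cannot be basic with [g] derived in isolation.
So /g/ is underlying, and a rule of palatalization before a front vowel — /g/ and /s/ become palato-alveolar [dʒ] and [ʃ] before a front vowel — gives [dʒ].
The underlying form of 'eye' is therefore /fapog/.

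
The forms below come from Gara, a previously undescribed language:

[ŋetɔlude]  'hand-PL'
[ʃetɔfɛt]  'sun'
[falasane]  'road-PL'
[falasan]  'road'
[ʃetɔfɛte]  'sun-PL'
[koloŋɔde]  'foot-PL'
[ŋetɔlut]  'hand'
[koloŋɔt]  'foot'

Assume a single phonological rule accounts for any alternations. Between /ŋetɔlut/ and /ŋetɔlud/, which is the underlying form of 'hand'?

/ŋetɔlud/

In [ŋetɔlut] and [ŋetɔlude] the final segment of 'hand' alternates: [t] ~ [d].
Compare 'sun', with invariant [t] in [ʃetɔfɛt] and [ʃetɔfɛte]: an analysis with underlying /t/ and a rule producing [d] before the PL suffix would wrongly predict alternation here too.
The underlying segment must be /d/; voiced obstruents become voiceless word-finally, yielding [t] there.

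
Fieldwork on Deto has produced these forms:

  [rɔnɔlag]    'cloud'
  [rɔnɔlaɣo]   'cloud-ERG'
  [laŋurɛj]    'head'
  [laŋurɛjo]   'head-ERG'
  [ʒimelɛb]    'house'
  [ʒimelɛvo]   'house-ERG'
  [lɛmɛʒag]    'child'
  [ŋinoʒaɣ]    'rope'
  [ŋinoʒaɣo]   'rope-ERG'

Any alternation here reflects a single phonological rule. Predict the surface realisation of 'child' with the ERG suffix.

[lɛmɛʒaɣo]

'cloud' shows [g] ~ [ɣ] at the end of the stem ([rɔnɔlag] vs [rɔnɔlaɣo]).
If /ɣ/ were underlying and a rule turned it into [g] in isolation, 'rope' would also alternate; but it has [ɣ] in both [ŋinoʒaɣ] and [ŋinoʒaɣo].
The alternation reflects intervocalic spirantization: voiced stops become fricatives between vowels. /g/ is underlying.
From [lɛmɛʒag] the stem 'child' is /lɛmɛʒag/; between vowels this yields [lɛmɛʒaɣo].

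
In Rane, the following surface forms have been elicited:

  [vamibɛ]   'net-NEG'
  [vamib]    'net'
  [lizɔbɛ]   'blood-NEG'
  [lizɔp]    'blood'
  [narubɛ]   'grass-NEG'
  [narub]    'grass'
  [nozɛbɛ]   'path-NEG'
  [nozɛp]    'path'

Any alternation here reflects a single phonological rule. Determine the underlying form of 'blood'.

The root 'blood' surfaces as [lizɔbɛ] and [lizɔp], with a stem-final [b] ~ [p] alternation.
Compare 'grass', with invariant [b] in [narubɛ] and [narub]: an analysis with underlying /b/ and a rule producing [p] in isolation would wrongly predict alternation here too.
Therefore /p/ is basic and [b] is derived by intervocalic voicing (voiceless stops become voiced between vowels).

/lizɔp/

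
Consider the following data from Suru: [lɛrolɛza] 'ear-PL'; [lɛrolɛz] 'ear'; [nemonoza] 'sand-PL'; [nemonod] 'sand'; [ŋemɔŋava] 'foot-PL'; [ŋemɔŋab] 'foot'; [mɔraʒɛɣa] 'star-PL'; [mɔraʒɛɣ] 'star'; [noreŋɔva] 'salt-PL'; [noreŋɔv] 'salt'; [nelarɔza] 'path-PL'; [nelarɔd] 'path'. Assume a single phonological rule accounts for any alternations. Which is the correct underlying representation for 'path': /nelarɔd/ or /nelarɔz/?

In [nelarɔza] and [nelarɔd] the final segment of 'path' alternates: [z] ~ [d].
If /z/ were underlying and a rule turned it into [d] in isolation, 'ear' would also alternate; but it has [z] in both [lɛrolɛza] and [lɛrolɛz].
The alternation reflects intervocalic spirantization: voiced stops become fricatives between vowels. /d/ is underlying.

/nelarɔd/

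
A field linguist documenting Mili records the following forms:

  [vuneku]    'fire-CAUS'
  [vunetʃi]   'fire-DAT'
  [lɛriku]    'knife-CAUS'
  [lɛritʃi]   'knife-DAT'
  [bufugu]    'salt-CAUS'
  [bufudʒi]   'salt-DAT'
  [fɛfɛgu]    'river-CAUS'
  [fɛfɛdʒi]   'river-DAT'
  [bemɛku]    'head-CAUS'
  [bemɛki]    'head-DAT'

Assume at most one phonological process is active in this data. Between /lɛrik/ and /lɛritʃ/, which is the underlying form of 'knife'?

/lɛritʃ/

The root 'knife' surfaces as [lɛriku] and [lɛritʃi], with a stem-final [k] ~ [tʃ] alternation.
But 'head' keeps [k] in both environments ([bemɛku], [bemɛki]), so there is no rule changing /k/ to [tʃ] before the DAT suffix.
Therefore /tʃ/ is basic and [k] is derived by depalatalization (palato-alveolar /tʃ/ and /dʒ/ become [k] and [g] when no front vowel follows).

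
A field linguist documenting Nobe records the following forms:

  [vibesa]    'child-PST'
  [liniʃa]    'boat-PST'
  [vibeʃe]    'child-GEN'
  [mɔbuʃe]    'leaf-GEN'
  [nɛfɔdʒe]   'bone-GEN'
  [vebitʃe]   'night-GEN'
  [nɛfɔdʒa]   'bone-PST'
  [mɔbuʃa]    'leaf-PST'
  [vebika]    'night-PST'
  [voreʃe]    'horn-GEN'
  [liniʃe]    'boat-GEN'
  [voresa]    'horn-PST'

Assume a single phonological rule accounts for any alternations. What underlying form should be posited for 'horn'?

The stem for 'horn' ends in [ʃ] in [voreʃe] but [s] in [voresa].
The stem 'leaf' ([mɔbuʃe], [mɔbuʃa]) shows [ʃ] unchanged in both environments, so [ʃ] cannot be basic with [s] derived before the PST suffix.
The underlying segment must be /s/; /k/ and /s/ become palato-alveolar [tʃ] and [ʃ] before a front vowel, yielding [ʃ] there.
So 'horn' = /vores/.

/vores/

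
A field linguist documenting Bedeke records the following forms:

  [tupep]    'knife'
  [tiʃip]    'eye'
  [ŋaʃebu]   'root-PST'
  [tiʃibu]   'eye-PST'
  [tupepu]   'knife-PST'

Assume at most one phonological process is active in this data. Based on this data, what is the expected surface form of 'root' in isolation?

The stem for 'eye' ends in [b] in [tiʃibu] but [p] in [tiʃip].
But 'knife' keeps [p] in both environments ([tupepu], [tupep]), so there is no rule changing /p/ to [b] before the PST suffix.
The alternation reflects word-final obstruent devoicing: voiced obstruents become voiceless word-finally. /b/ is underlying.
The one attested form of 'root', [ŋaʃebu], shows underlying /ŋaʃeb/. Applying the same rule word-finally gives [ŋaʃep].

[ŋaʃep]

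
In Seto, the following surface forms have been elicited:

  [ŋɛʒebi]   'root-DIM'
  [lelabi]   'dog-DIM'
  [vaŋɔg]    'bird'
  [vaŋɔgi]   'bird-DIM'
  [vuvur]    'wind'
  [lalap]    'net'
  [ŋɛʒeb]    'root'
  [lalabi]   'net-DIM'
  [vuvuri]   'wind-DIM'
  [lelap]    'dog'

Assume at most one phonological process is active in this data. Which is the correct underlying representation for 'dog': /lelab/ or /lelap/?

/lelap/

The root 'dog' surfaces as [lelabi] and [lelap], with a stem-final [b] ~ [p] alternation.
The stem 'root' ([ŋɛʒebi], [ŋɛʒeb]) shows [b] unchanged in both environments, so [b] cannot be basic with [p] derived in isolation.
Therefore /p/ is basic and [b] is derived by intervocalic voicing (voiceless stops become voiced between vowels).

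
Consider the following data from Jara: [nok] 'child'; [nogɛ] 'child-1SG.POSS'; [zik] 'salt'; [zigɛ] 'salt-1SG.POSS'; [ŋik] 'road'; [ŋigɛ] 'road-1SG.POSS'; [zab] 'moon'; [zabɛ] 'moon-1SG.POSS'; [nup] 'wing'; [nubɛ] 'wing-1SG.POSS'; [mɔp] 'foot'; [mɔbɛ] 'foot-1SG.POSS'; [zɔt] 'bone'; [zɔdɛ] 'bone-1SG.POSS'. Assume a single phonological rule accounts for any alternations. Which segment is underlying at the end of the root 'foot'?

In [mɔp] and [mɔbɛ] the final segment of 'foot' alternates: [p] ~ [b].
The stem 'moon' ([zab], [zabɛ]) shows [b] unchanged in both environments, so [b] cannot be basic with [p] derived in isolation.
Therefore /p/ is basic and [b] is derived by intervocalic voicing (voiceless stops become voiced between vowels).

/p/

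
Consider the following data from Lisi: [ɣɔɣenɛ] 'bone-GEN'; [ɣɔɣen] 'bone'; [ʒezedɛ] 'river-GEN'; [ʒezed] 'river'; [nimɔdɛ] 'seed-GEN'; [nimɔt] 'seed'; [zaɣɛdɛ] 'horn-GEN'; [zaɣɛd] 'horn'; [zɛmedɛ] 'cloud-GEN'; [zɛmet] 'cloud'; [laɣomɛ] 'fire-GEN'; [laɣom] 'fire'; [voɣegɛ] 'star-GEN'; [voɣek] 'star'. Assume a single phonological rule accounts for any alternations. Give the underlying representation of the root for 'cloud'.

/zɛmet/

In [zɛmedɛ] and [zɛmet] the final segment of 'cloud' alternates: [d] ~ [t].
If /d/ were underlying and a rule turned it into [t] in isolation, 'horn' would also alternate; but it has [d] in both [zaɣɛdɛ] and [zaɣɛd].
The underlying segment must be /t/; voiceless stops become voiced between vowels, yielding [d] there.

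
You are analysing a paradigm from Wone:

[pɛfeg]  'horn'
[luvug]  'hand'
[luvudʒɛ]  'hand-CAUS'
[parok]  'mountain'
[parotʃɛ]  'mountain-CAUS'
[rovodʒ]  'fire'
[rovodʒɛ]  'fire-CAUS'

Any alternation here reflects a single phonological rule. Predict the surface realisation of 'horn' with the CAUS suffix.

[pɛfedʒɛ]

In [luvug] and [luvudʒɛ] the final segment of 'hand' alternates: [g] ~ [dʒ].
The stem 'fire' ([rovodʒ], [rovodʒɛ]) shows [dʒ] unchanged in both environments, so [dʒ] cannot be basic with [g] derived in isolation.
Therefore /g/ is basic and [dʒ] is derived by palatalization before a front vowel (/k/ and /g/ become palato-alveolar [tʃ] and [dʒ] before a front vowel).
The one attested form of 'horn', [pɛfeg], shows underlying /pɛfeg/. Applying the same rule before a front vowel gives [pɛfedʒɛ].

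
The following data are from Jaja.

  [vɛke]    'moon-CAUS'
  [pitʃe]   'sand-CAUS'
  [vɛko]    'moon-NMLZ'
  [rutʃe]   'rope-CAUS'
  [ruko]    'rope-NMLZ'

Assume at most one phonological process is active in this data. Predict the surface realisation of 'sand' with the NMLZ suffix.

[piko]

'rope' shows [tʃ] ~ [k] at the end of the stem ([rutʃe] vs [ruko]).
But 'moon' keeps [k] in both environments ([vɛke], [vɛko]), so there is no rule changing /k/ to [tʃ] before the CAUS suffix.
The alternation reflects depalatalization: palato-alveolar /tʃ/ becomes [k] when no front vowel follows. /tʃ/ is underlying.
From [pitʃe] the stem 'sand' is /pitʃ/; when no front vowel follows this yields [piko].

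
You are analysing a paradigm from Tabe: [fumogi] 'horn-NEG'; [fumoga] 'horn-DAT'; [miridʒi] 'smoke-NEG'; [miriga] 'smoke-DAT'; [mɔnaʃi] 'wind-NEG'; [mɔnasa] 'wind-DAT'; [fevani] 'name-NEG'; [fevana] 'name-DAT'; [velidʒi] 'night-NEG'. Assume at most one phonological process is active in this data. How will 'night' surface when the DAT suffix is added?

[veliga]

'smoke' shows [dʒ] ~ [g] at the end of the stem ([miridʒi] vs [miriga]).
Compare 'horn', with invariant [g] in [fumogi] and [fumoga]: an analysis with underlying /g/ and a rule producing [dʒ] before the NEG suffix would wrongly predict alternation here too.
The alternation reflects depalatalization: palato-alveolar /dʒ/ and /ʃ/ become [g] and [s] when no front vowel follows. /dʒ/ is underlying.
From [velidʒi] the stem 'night' is /velidʒ/; when no front vowel follows this yields [veliga].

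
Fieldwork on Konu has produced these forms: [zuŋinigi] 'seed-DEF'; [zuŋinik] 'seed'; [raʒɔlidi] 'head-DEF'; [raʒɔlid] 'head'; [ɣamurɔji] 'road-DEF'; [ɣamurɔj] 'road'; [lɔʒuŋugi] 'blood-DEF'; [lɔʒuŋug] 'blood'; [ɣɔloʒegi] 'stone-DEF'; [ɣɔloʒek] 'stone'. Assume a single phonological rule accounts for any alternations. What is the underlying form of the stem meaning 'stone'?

'stone' shows [g] ~ [k] at the end of the stem ([ɣɔloʒegi] vs [ɣɔloʒek]).
The stem 'blood' ([lɔʒuŋugi], [lɔʒuŋug]) shows [g] unchanged in both environments, so [g] cannot be basic with [k] derived in isolation.
Therefore /k/ is basic and [g] is derived by intervocalic voicing (voiceless stops become voiced between vowels).

/ɣɔloʒek/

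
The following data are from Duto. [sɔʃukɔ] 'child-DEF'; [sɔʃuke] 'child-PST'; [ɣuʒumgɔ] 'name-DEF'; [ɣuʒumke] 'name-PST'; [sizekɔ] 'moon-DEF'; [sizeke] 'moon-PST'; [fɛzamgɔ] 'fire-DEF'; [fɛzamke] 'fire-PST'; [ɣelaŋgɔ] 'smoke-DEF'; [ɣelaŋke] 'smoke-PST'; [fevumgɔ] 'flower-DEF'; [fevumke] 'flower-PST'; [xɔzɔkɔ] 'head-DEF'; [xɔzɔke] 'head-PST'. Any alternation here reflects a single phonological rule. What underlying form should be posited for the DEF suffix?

/-gɔ/

The DEF suffix surfaces as [-gɔ] and [-kɔ], depending on the final segment of the stem.
By contrast the PST suffix keeps its initial [k] throughout — that segment must be underlying.
So the underlying form is /-gɔ/, and voiced stops become voiceless after a vowel.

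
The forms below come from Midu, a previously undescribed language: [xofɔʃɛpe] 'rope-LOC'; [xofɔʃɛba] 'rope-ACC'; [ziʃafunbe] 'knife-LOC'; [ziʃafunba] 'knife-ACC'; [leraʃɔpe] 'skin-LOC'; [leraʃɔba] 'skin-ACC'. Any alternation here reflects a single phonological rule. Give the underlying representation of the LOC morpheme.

The LOC morpheme has two allomorphs, [-be] and [-pe].
The ACC suffix, which begins with [b], is invariant after every stem; so [b] is not altered by any rule here.
The LOC suffix is therefore /-pe/ underlyingly, with post-nasal voicing: voiceless stops become voiced after a nasal.

/-pe/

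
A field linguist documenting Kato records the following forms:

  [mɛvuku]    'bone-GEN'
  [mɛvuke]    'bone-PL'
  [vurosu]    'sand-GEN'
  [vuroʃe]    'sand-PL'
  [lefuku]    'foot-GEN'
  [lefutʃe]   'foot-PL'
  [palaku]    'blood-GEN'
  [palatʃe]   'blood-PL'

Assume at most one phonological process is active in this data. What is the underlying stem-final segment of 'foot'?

The stem for 'foot' ends in [k] in [lefuku] but [tʃ] in [lefutʃe].
If /k/ were underlying and a rule turned it into [tʃ] before the PL suffix, 'bone' would also alternate; but it has [k] in both [mɛvuku] and [mɛvuke].
So /tʃ/ is underlying, and a rule of depalatalization — palato-alveolar /tʃ/ and /ʃ/ become [k] and [s] when no front vowel follows — gives [k].

/tʃ/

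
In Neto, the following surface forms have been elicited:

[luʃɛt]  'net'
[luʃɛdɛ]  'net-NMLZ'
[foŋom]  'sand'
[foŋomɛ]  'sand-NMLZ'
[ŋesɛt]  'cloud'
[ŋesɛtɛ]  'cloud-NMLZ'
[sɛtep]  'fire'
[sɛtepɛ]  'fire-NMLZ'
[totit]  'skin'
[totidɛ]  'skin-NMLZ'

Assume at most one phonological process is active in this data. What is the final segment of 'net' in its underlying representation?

/d/

In [luʃɛt] and [luʃɛdɛ] the final segment of 'net' alternates: [t] ~ [d].
Compare 'cloud', with invariant [t] in [ŋesɛt] and [ŋesɛtɛ]: an analysis with underlying /t/ and a rule producing [d] before the NMLZ suffix would wrongly predict alternation here too.
The underlying segment must be /d/; voiced obstruents become voiceless word-finally, yielding [t] there.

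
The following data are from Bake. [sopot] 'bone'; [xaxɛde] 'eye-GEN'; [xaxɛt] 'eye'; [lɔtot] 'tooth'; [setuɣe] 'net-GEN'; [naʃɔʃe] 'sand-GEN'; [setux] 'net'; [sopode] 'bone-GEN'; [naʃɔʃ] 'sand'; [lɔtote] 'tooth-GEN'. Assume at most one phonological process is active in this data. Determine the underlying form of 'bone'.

/sopod/

The stem for 'bone' ends in [t] in [sopot] but [d] in [sopode].
If /t/ were underlying and a rule turned it into [d] before the GEN suffix, 'tooth' would also alternate; but it has [t] in both [lɔtot] and [lɔtote].
The underlying segment must be /d/; voiced obstruents become voiceless word-finally, yielding [t] there.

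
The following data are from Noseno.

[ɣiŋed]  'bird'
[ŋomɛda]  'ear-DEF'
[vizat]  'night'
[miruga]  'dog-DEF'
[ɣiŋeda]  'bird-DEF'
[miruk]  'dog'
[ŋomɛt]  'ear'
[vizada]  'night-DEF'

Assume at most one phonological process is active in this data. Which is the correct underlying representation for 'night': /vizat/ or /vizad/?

/vizat/

The root 'night' surfaces as [vizat] and [vizada], with a stem-final [t] ~ [d] alternation.
Compare 'bird', with invariant [d] in [ɣiŋed] and [ɣiŋeda]: an analysis with underlying /d/ and a rule producing [t] in isolation would wrongly predict alternation here too.
Therefore /t/ is basic and [d] is derived by intervocalic voicing (voiceless stops become voiced between vowels).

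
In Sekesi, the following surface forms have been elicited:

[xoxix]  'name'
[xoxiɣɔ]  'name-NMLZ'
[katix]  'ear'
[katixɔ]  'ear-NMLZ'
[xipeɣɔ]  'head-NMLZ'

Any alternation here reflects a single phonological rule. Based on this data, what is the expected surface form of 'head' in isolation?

[xipex]

The stem for 'name' ends in [x] in [xoxix] but [ɣ] in [xoxiɣɔ].
But 'ear' keeps [x] in both environments ([katix], [katixɔ]), so there is no rule changing /x/ to [ɣ] before the NMLZ suffix.
So /ɣ/ is underlying, and a rule of word-final obstruent devoicing — voiced obstruents become voiceless word-finally — gives [x].
From [xipeɣɔ] the stem 'head' is /xipeɣ/; word-finally this yields [xipex].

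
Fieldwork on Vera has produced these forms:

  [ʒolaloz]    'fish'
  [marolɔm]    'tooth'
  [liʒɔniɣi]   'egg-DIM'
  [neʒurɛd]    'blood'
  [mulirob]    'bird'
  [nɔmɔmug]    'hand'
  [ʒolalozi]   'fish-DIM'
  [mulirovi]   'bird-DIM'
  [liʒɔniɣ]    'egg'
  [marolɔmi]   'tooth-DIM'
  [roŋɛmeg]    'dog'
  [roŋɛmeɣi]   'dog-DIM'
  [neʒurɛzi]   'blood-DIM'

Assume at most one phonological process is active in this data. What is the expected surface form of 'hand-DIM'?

[nɔmɔmuɣi]

The root 'dog' surfaces as [roŋɛmeg] and [roŋɛmeɣi], with a stem-final [g] ~ [ɣ] alternation.
But 'egg' keeps [ɣ] in both environments ([liʒɔniɣ], [liʒɔniɣi]), so there is no rule changing /ɣ/ to [g] in isolation.
The underlying segment must be /g/; voiced stops become fricatives between vowels, yielding [ɣ] there.
The one attested form of 'hand', [nɔmɔmug], shows underlying /nɔmɔmug/. Applying the same rule between vowels gives [nɔmɔmuɣi].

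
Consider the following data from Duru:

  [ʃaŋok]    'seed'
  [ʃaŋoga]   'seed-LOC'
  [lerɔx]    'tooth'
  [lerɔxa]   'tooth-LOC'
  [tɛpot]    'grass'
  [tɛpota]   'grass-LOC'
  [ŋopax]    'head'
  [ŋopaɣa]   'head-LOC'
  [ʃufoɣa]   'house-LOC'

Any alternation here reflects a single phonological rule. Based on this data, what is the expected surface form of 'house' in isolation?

[ʃufox]

'head' shows [x] ~ [ɣ] at the end of the stem ([ŋopax] vs [ŋopaɣa]).
If /x/ were underlying and a rule turned it into [ɣ] before the LOC suffix, 'tooth' would also alternate; but it has [x] in both [lerɔx] and [lerɔxa].
So /ɣ/ is underlying, and a rule of word-final obstruent devoicing — voiced obstruents become voiceless word-finally — gives [x].
From [ʃufoɣa] the stem 'house' is /ʃufoɣ/; word-finally this yields [ʃufox].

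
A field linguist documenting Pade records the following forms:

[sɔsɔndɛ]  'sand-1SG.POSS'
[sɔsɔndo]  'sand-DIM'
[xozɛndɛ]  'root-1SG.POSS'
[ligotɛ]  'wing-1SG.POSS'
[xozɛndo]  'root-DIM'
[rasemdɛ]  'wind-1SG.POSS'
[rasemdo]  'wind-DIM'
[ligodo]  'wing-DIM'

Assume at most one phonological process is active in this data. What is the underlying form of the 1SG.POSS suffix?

/-tɛ/

The 1SG.POSS suffix surfaces as [-dɛ] and [-tɛ], depending on the final segment of the stem.
The DIM suffix, which begins with [d], is invariant after every stem; so [d] is not altered by any rule here.
The 1SG.POSS suffix is therefore /-tɛ/ underlyingly, with post-nasal voicing: voiceless stops become voiced after a nasal.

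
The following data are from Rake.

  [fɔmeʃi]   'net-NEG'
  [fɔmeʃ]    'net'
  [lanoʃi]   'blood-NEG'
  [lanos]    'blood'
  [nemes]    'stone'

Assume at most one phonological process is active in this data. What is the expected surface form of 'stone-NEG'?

In [lanoʃi] and [lanos] the final segment of 'blood' alternates: [ʃ] ~ [s].
The stem 'net' ([fɔmeʃi], [fɔmeʃ]) shows [ʃ] unchanged in both environments, so [ʃ] cannot be basic with [s] derived in isolation.
The underlying segment must be /s/; /s/ becomes palato-alveolar [ʃ] before a front vowel, yielding [ʃ] there.
The one attested form of 'stone', [nemes], shows underlying /nemes/. Applying the same rule before a front vowel gives [nemeʃi].

[nemeʃi]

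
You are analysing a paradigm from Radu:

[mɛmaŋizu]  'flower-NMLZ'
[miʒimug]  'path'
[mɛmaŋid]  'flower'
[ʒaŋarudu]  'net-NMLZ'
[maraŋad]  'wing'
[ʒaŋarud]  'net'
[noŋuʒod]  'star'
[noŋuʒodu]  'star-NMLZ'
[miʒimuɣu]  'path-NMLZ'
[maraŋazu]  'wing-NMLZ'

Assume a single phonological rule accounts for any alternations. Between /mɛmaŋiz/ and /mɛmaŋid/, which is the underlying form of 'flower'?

The root 'flower' surfaces as [mɛmaŋizu] and [mɛmaŋid], with a stem-final [z] ~ [d] alternation.
If /d/ were underlying and a rule turned it into [z] before the NMLZ suffix, 'star' would also alternate; but it has [d] in both [noŋuʒodu] and [noŋuʒod].
Therefore /z/ is basic and [d] is derived by word-final hardening (voiced fricatives become stops word-finally).

/mɛmaŋiz/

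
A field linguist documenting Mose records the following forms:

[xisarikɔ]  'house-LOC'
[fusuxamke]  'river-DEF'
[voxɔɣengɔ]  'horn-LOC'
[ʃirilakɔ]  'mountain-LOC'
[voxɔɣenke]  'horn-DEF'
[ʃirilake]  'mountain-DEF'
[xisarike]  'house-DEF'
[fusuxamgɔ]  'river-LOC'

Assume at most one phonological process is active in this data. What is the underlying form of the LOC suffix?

/-gɔ/

The LOC suffix surfaces as [-gɔ] and [-kɔ], depending on the final segment of the stem.
By contrast the DEF suffix keeps its initial [k] throughout — that segment must be underlying.
So the underlying form is /-gɔ/, and voiced stops become voiceless after a vowel.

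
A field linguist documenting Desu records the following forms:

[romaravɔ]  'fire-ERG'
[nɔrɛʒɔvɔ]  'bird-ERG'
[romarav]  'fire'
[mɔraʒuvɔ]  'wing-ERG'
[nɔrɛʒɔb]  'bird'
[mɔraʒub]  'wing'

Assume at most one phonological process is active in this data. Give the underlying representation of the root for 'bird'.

/nɔrɛʒɔb/

'bird' shows [b] ~ [v] at the end of the stem ([nɔrɛʒɔb] vs [nɔrɛʒɔvɔ]).
If /v/ were underlying and a rule turned it into [b] in isolation, 'fire' would also alternate; but it has [v] in both [romarav] and [romaravɔ].
The alternation reflects intervocalic spirantization: voiced stops become fricatives between vowels. /b/ is underlying.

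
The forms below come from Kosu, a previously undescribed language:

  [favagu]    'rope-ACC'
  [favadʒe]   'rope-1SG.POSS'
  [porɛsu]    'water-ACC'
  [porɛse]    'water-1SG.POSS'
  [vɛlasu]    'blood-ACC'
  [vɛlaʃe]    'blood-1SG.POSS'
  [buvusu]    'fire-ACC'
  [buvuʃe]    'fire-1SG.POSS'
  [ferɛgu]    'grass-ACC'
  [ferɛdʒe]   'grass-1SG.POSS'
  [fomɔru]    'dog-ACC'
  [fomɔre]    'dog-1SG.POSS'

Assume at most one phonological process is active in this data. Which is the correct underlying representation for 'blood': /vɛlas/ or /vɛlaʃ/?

The stem for 'blood' ends in [s] in [vɛlasu] but [ʃ] in [vɛlaʃe].
The stem 'water' ([porɛsu], [porɛse]) shows [s] unchanged in both environments, so [s] cannot be basic with [ʃ] derived before the 1SG.POSS suffix.
The underlying segment must be /ʃ/; palato-alveolar /dʒ/ and /ʃ/ become [g] and [s] when no front vowel follows, yielding [s] there.

/vɛlaʃ/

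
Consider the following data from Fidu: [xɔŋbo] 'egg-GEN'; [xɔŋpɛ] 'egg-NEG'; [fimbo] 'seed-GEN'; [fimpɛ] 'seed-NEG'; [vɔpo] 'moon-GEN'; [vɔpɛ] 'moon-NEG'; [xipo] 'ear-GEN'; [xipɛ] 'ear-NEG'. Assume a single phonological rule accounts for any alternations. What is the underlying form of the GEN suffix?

The GEN suffix surfaces as [-bo] and [-po], depending on the final segment of the stem.
By contrast the NEG suffix keeps its initial [p] throughout — that segment must be underlying.
So the underlying form is /-bo/, and voiced stops become voiceless after a vowel.

/-bo/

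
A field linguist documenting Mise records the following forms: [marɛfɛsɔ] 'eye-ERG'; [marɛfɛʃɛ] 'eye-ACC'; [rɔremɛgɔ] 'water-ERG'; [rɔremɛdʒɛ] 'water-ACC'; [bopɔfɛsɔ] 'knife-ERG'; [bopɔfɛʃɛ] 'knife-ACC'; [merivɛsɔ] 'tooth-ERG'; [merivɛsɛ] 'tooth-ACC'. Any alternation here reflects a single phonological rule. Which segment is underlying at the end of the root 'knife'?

'knife' shows [s] ~ [ʃ] at the end of the stem ([bopɔfɛsɔ] vs [bopɔfɛʃɛ]).
Compare 'tooth', with invariant [s] in [merivɛsɔ] and [merivɛsɛ]: an analysis with underlying /s/ and a rule producing [ʃ] before the ACC suffix would wrongly predict alternation here too.
Therefore /ʃ/ is basic and [s] is derived by depalatalization (palato-alveolar /dʒ/ and /ʃ/ become [g] and [s] when no front vowel follows).

/ʃ/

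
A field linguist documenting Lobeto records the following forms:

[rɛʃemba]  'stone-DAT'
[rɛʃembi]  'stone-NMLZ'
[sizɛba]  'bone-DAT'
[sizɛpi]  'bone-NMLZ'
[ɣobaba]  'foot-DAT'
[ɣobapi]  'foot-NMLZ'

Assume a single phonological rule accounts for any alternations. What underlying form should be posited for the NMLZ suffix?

/-pi/

The NMLZ morpheme has two allomorphs, [-bi] and [-pi].
The DAT suffix, which begins with [b], is invariant after every stem; so [b] is not altered by any rule here.
So the underlying form is /-pi/, and voiceless stops become voiced after a nasal.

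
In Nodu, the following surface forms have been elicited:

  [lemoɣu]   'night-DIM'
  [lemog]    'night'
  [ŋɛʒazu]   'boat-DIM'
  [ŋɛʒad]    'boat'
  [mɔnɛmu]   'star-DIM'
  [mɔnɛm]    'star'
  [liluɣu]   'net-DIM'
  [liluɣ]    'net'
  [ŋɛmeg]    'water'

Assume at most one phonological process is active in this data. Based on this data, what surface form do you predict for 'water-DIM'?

The stem for 'night' ends in [ɣ] in [lemoɣu] but [g] in [lemog].
The stem 'net' ([liluɣu], [liluɣ]) shows [ɣ] unchanged in both environments, so [ɣ] cannot be basic with [g] derived in isolation.
The underlying segment must be /g/; voiced stops become fricatives between vowels, yielding [ɣ] there.
The one attested form of 'water', [ŋɛmeg], shows underlying /ŋɛmeg/. Applying the same rule between vowels gives [ŋɛmeɣu].

[ŋɛmeɣu]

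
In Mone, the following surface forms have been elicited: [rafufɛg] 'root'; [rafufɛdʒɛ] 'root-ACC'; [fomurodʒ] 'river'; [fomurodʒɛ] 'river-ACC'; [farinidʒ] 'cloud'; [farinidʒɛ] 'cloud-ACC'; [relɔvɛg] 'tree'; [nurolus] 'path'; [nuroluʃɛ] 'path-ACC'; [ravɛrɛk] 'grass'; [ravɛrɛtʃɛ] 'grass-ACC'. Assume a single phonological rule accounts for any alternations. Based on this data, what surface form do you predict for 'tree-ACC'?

The stem for 'root' ends in [g] in [rafufɛg] but [dʒ] in [rafufɛdʒɛ].
The stem 'river' ([fomurodʒ], [fomurodʒɛ]) shows [dʒ] unchanged in both environments, so [dʒ] cannot be basic with [g] derived in isolation.
Therefore /g/ is basic and [dʒ] is derived by palatalization before a front vowel (/k/, /g/ and /s/ become palato-alveolar [tʃ], [dʒ] and [ʃ] before a front vowel).
From [relɔvɛg] the stem 'tree' is /relɔvɛg/; before a front vowel this yields [relɔvɛdʒɛ].

[relɔvɛdʒɛ]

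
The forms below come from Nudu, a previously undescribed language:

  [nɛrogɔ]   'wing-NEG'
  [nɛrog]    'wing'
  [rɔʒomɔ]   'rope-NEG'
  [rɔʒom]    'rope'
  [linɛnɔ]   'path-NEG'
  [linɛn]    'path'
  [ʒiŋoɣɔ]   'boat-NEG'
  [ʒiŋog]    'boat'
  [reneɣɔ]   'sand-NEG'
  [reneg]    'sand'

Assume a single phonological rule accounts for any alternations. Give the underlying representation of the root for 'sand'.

/reneɣ/

'sand' shows [ɣ] ~ [g] at the end of the stem ([reneɣɔ] vs [reneg]).
If /g/ were underlying and a rule turned it into [ɣ] before the NEG suffix, 'wing' would also alternate; but it has [g] in both [nɛrogɔ] and [nɛrog].
So /ɣ/ is underlying, and a rule of word-final hardening — voiced fricatives become stops word-finally — gives [g].
So 'sand' = /reneɣ/.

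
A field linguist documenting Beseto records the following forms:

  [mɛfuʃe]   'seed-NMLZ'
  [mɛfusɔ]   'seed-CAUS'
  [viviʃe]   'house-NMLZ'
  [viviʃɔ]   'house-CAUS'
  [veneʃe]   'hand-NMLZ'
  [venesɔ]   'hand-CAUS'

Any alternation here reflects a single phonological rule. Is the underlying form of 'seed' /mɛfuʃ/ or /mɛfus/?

The root 'seed' surfaces as [mɛfuʃe] and [mɛfusɔ], with a stem-final [ʃ] ~ [s] alternation.
If /ʃ/ were underlying and a rule turned it into [s] before the CAUS suffix, 'house' would also alternate; but it has [ʃ] in both [viviʃe] and [viviʃɔ].
Therefore /s/ is basic and [ʃ] is derived by palatalization before a front vowel (/s/ becomes palato-alveolar [ʃ] before a front vowel).

/mɛfus/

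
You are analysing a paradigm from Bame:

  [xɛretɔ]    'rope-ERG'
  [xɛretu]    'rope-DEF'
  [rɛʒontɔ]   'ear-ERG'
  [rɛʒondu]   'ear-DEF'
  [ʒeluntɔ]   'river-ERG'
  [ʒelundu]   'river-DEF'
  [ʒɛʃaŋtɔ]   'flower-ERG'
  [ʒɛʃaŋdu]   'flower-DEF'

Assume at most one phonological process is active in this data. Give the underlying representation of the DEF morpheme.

/-du/

The DEF morpheme has two allomorphs, [-du] and [-tu].
The ERG suffix, which begins with [t], is invariant after every stem; so [t] is not altered by any rule here.
So the underlying form is /-du/, and voiced stops become voiceless after a vowel.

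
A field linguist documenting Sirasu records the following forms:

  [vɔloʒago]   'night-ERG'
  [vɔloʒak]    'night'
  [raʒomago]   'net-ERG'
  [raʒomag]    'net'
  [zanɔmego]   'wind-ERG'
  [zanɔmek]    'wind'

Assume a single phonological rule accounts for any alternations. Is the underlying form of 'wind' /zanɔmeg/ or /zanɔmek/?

'wind' shows [g] ~ [k] at the end of the stem ([zanɔmego] vs [zanɔmek]).
But 'net' keeps [g] in both environments ([raʒomago], [raʒomag]), so there is no rule changing /g/ to [k] in isolation.
The alternation reflects intervocalic voicing: voiceless stops become voiced between vowels. /k/ is underlying.

/zanɔmek/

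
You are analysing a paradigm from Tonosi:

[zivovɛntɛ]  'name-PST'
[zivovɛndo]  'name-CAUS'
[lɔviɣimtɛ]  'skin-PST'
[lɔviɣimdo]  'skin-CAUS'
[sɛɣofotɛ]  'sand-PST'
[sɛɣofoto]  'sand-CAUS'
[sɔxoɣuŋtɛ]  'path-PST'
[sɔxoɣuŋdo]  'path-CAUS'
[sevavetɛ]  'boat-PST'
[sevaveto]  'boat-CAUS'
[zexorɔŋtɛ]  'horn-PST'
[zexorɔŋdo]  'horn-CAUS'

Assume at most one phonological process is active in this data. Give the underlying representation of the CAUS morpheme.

/-do/

The CAUS suffix surfaces as [-do] and [-to], depending on the final segment of the stem.
The PST suffix, which begins with [t], is invariant after every stem; so [t] is not altered by any rule here.
So the underlying form is /-do/, and voiced stops become voiceless after a vowel.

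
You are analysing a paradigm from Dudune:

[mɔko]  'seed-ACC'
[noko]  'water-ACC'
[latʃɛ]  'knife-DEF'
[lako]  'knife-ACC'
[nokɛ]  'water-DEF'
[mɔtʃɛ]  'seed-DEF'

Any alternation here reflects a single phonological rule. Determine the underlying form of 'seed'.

The stem for 'seed' ends in [k] in [mɔko] but [tʃ] in [mɔtʃɛ].
But 'water' keeps [k] in both environments ([noko], [nokɛ]), so there is no rule changing /k/ to [tʃ] before the DEF suffix.
The underlying segment must be /tʃ/; palato-alveolar /tʃ/ becomes [k] when no front vowel follows, yielding [k] there.
So 'seed' = /mɔtʃ/.

/mɔtʃ/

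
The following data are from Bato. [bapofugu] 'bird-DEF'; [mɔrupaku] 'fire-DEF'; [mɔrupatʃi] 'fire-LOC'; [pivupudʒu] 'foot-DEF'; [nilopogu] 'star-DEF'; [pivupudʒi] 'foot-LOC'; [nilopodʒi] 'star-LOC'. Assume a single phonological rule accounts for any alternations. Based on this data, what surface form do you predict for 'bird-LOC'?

In [nilopogu] and [nilopodʒi] the final segment of 'star' alternates: [g] ~ [dʒ].
The stem 'foot' ([pivupudʒu], [pivupudʒi]) shows [dʒ] unchanged in both environments, so [dʒ] cannot be basic with [g] derived before the DEF suffix.
Therefore /g/ is basic and [dʒ] is derived by palatalization before a front vowel (/k/ and /g/ become palato-alveolar [tʃ] and [dʒ] before a front vowel).
From [bapofugu] the stem 'bird' is /bapofug/; before a front vowel this yields [bapofudʒi].

[bapofudʒi]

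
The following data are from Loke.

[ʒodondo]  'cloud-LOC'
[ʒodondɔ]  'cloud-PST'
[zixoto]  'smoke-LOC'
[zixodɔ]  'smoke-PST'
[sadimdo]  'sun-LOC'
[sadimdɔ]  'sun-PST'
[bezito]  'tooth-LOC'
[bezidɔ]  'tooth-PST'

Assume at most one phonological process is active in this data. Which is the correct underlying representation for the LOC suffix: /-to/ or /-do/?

The LOC suffix surfaces as [-do] and [-to], depending on the final segment of the stem.
By contrast the PST suffix keeps its initial [d] throughout — that segment must be underlying.
So the underlying form is /-to/, and voiceless stops become voiced after a nasal.

/-to/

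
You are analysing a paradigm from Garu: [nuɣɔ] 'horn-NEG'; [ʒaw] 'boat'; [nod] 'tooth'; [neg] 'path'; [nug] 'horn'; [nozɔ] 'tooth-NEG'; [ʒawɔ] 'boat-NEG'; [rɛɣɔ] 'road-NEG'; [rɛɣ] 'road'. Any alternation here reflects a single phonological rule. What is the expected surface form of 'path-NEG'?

The stem for 'horn' ends in [g] in [nug] but [ɣ] in [nuɣɔ].
But 'road' keeps [ɣ] in both environments ([rɛɣ], [rɛɣɔ]), so there is no rule changing /ɣ/ to [g] in isolation.
The alternation reflects intervocalic spirantization: voiced stops become fricatives between vowels. /g/ is underlying.
The one attested form of 'path', [neg], shows underlying /neg/. Applying the same rule between vowels gives [neɣɔ].

[neɣɔ]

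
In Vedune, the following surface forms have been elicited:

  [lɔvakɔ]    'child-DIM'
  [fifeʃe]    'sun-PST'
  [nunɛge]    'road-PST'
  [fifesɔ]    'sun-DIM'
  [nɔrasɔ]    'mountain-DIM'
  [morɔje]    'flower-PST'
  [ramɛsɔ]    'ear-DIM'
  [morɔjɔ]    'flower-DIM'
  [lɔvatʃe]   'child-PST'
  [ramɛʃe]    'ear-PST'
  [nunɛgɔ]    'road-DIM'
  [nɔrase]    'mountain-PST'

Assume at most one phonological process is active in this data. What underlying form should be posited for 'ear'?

/ramɛʃ/

The root 'ear' surfaces as [ramɛsɔ] and [ramɛʃe], with a stem-final [s] ~ [ʃ] alternation.
The stem 'mountain' ([nɔrasɔ], [nɔrase]) shows [s] unchanged in both environments, so [s] cannot be basic with [ʃ] derived before the PST suffix.
The alternation reflects depalatalization: palato-alveolar /tʃ/ and /ʃ/ become [k] and [s] when no front vowel follows. /ʃ/ is underlying.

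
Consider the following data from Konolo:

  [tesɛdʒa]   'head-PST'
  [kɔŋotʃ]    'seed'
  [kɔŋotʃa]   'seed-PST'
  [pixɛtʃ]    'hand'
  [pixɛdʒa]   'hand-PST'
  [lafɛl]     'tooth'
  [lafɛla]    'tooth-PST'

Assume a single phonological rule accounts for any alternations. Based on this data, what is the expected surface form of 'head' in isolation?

[tesɛtʃ]

In [pixɛtʃ] and [pixɛdʒa] the final segment of 'hand' alternates: [tʃ] ~ [dʒ].
But 'seed' keeps [tʃ] in both environments ([kɔŋotʃ], [kɔŋotʃa]), so there is no rule changing /tʃ/ to [dʒ] before the PST suffix.
So /dʒ/ is underlying, and a rule of word-final obstruent devoicing — voiced obstruents become voiceless word-finally — gives [tʃ].
From [tesɛdʒa] the stem 'head' is /tesɛdʒ/; word-finally this yields [tesɛtʃ].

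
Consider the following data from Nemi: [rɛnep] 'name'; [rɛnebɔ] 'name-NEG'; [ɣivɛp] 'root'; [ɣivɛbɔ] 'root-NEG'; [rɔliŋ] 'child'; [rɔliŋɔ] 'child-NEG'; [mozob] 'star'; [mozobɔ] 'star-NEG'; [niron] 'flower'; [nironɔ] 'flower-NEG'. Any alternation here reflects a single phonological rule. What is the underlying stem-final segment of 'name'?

/p/

'name' shows [p] ~ [b] at the end of the stem ([rɛnep] vs [rɛnebɔ]).
The stem 'star' ([mozob], [mozobɔ]) shows [b] unchanged in both environments, so [b] cannot be basic with [p] derived in isolation.
Therefore /p/ is basic and [b] is derived by intervocalic voicing (voiceless stops become voiced between vowels).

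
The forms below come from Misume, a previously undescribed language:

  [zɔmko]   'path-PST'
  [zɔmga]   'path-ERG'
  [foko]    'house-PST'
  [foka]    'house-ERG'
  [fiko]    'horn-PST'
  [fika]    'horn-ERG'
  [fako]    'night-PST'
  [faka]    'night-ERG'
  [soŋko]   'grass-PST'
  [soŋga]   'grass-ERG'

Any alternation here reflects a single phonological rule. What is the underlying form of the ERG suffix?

/-ga/

The ERG suffix surfaces as [-ga] and [-ka], depending on the final segment of the stem.
The PST suffix, which begins with [k], is invariant after every stem; so [k] is not altered by any rule here.
The ERG suffix is therefore /-ga/ underlyingly, with post-vocalic devoicing: voiced stops become voiceless after a vowel.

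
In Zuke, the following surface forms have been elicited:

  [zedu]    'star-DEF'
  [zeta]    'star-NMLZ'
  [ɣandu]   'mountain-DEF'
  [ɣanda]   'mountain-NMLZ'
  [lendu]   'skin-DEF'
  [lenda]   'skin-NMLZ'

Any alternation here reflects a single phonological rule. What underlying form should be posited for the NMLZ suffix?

/-ta/

The NMLZ suffix surfaces as [-da] and [-ta], depending on the final segment of the stem.
The DEF suffix, which begins with [d], is invariant after every stem; so [d] is not altered by any rule here.
So the underlying form is /-ta/, and voiceless stops become voiced after a nasal.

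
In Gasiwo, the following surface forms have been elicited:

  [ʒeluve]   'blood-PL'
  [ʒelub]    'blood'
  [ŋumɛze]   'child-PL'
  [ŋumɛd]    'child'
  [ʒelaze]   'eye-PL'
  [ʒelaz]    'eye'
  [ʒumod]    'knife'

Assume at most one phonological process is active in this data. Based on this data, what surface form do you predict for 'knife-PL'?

[ʒumoze]

The stem for 'child' ends in [z] in [ŋumɛze] but [d] in [ŋumɛd].
The stem 'eye' ([ʒelaze], [ʒelaz]) shows [z] unchanged in both environments, so [z] cannot be basic with [d] derived in isolation.
So /d/ is underlying, and a rule of intervocalic spirantization — voiced stops become fricatives between vowels — gives [z].
The one attested form of 'knife', [ʒumod], shows underlying /ʒumod/. Applying the same rule between vowels gives [ʒumoze].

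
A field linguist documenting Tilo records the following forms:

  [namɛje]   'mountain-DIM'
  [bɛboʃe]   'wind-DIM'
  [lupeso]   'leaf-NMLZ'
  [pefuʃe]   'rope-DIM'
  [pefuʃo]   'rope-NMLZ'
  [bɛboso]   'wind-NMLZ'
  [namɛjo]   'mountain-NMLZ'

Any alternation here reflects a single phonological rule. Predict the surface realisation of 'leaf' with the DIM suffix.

'wind' shows [ʃ] ~ [s] at the end of the stem ([bɛboʃe] vs [bɛboso]).
Compare 'rope', with invariant [ʃ] in [pefuʃe] and [pefuʃo]: an analysis with underlying /ʃ/ and a rule producing [s] before the NMLZ suffix would wrongly predict alternation here too.
The underlying segment must be /s/; /s/ becomes palato-alveolar [ʃ] before a front vowel, yielding [ʃ] there.
From [lupeso] the stem 'leaf' is /lupes/; before a front vowel this yields [lupeʃe].

[lupeʃe]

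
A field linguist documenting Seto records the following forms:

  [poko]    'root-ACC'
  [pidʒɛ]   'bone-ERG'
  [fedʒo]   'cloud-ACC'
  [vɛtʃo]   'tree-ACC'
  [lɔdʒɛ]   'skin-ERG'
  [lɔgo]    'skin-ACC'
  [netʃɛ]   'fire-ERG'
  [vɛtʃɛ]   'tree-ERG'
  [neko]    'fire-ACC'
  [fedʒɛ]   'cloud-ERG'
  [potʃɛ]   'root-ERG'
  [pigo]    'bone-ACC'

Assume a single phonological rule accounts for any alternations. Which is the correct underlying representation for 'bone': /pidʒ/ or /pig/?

The root 'bone' surfaces as [pigo] and [pidʒɛ], with a stem-final [g] ~ [dʒ] alternation.
If /dʒ/ were underlying and a rule turned it into [g] before the ACC suffix, 'cloud' would also alternate; but it has [dʒ] in both [fedʒo] and [fedʒɛ].
The alternation reflects palatalization before a front vowel: /k/ and /g/ become palato-alveolar [tʃ] and [dʒ] before a front vowel. /g/ is underlying.

/pig/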